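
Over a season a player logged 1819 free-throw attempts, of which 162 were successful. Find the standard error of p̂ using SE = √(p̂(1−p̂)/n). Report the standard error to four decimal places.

The sample proportion is 162/1819 = 0.08906.
p̂(1−p̂) = 0.08906·0.91094 = 0.081128.
SE = √(0.081128/1819) = 0.0067.

SE = 0.0067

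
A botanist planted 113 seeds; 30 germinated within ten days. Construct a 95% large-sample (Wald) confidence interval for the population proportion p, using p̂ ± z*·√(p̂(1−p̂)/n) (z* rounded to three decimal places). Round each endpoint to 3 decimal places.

(0.184, 0.347)

With x = 30 successes in n = 113, p̂ = 0.26549.
Standard error of p̂: √(0.195004/113) = √0.001725695 = 0.041541.
The 95% critical value is z* = 1.960.
Margin of error: 1.960 × 0.041541 = 0.08142.
Interval: 0.26549 ± 0.08142 → (0.184, 0.347).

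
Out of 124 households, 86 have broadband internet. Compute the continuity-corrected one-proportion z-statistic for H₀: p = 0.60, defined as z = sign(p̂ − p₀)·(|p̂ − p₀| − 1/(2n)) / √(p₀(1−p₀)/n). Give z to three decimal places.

Sample proportion p̂ = 86/124 = 0.69355. p̂ − p₀ = 0.093548.
1/(2n) = 0.004032.
Corrected numerator: |0.093548| − 0.004032 = 0.089516.
Null standard error: √(0.60·0.40/124) = √0.001935484 = 0.043994.
z = +0.089516/0.043994 = 2.035.

z = 2.035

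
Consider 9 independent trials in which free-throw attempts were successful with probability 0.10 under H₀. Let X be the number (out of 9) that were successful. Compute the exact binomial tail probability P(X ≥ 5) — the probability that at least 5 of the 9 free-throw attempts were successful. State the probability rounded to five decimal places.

P = 0.00089

X ~ Binomial(n=9, p=0.10).
P(X ≥ 5) = Σ_{j=5}^{9} C(9,j)·0.10^j·0.90^{9−j}.
= 0.000827 + 0.000061 + 0.000003 + 0.000000 + 0.000000 = 0.00089.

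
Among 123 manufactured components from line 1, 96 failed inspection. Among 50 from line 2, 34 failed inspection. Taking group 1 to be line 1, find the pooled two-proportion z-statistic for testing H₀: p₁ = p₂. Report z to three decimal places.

Sample proportions: p̂₁ = 96/123 = 0.78049 and p̂₂ = 34/50 = 0.68000.
Pooling: p̂ = 130/173 = 0.75145.
SE = √[p̂(1−p̂)(1/n₁+1/n₂)] = √[0.75145·0.24855·(1/123+1/50)] ≈ 0.072485.
z = 0.10049/0.072485 = 1.386.

z = 1.386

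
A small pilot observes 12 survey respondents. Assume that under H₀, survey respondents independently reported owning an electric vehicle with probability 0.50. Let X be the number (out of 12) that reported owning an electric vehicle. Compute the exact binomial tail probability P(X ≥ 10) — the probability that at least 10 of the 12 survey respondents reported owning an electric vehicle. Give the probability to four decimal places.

P = 0.0193

X is binomial with n = 12 and p = 0.50.
P(X ≥ 10) = C(12,10)·0.50^10·0.50^2 + C(12,11)·0.50^11·0.50^1 + C(12,12)·0.50^12·0.50^0.
= 0.016113 + 0.002930 + 0.000244 = 0.0193.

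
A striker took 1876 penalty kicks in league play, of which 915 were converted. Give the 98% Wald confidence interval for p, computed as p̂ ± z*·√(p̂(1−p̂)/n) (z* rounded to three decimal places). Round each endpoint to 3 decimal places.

The sample proportion is 915/1876 = 0.48774.
Standard error of p̂: √(0.249850/1876) = √0.000133182 = 0.011540.
The 98% critical value is z* = 2.326.
Margin of error: 2.326 × 0.011540 = 0.02684.
CI: 0.48774 ± 0.02684 = (0.461, 0.515).

(0.461, 0.515)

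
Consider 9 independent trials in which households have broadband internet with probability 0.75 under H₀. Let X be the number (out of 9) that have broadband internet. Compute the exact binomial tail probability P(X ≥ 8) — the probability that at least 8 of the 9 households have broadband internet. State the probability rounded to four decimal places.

P = 0.3003

X ~ Binomial(n=9, p=0.75).
P(X ≥ 8) = C(9,8)·0.75^8·0.25^1 + C(9,9)·0.75^9·0.25^0.
= 0.225254 + 0.075085 = 0.3003.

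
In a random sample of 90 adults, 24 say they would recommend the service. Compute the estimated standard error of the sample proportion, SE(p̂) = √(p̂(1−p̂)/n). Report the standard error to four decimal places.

SE = 0.0466

p̂ = 24/90 = 0.26667.
p̂(1−p̂) = 0.195557.
SE = √(0.195557/90) = √0.002172856 = 0.0466.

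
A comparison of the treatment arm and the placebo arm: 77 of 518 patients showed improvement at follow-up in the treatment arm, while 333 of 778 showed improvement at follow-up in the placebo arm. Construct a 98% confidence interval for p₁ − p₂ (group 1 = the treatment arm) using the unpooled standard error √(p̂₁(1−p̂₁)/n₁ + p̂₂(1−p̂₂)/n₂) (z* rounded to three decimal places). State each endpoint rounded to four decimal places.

p̂₁ = 77/518 = 0.14865, p̂₂ = 333/778 = 0.42802; p̂₁ − p̂₂ = -0.27937.
SE = √(0.000244309 + 0.000314677) = √0.000558986 = 0.023643.
The 98% critical value is z* = 2.326. Margin of error = 0.05499.
CI: -0.27937 ± 0.05499 = (-0.3344, -0.2244).

(-0.3344, -0.2244)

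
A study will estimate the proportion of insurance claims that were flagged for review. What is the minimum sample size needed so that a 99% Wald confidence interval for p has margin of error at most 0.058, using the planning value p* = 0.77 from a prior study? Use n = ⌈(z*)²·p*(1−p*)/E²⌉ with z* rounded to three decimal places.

The 99% critical value is z* = 2.576.
p*(1−p*) = 0.1771.
Required n before rounding: 6.635776 × 0.1771 / 0.058² = 349.345.
⌈349.345⌉ = 350.

n = 350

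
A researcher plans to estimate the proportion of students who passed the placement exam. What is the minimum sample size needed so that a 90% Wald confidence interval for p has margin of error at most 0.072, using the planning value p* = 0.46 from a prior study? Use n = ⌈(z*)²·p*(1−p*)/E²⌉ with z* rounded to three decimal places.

n = 130

For 90% confidence, z* = 1.645.
p*(1−p*) = 0.2484.
(z*)²·p*(1−p*)/E² = 2.706025·0.2484/0.005184 = 129.664.
⌈129.664⌉ = 130.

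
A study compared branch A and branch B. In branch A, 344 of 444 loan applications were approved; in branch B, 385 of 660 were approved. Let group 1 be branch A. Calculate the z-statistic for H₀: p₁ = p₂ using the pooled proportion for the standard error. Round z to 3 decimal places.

z = 6.586

Sample proportions: p̂₁ = 344/444 = 0.77477 and p̂₂ = 385/660 = 0.58333.
Pooling: p̂ = 729/1104 = 0.66033.
Pooled SE = √[0.2242955·0.00376740] ≈ 0.029069.
z = 0.19144/0.029069 = 6.586.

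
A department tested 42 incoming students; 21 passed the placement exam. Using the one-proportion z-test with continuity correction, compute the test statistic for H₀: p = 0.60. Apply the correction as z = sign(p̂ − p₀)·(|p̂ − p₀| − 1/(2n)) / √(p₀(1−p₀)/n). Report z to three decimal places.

With x = 21 successes in n = 42, p̂ = 0.50000. p̂ − p₀ = -0.100000.
1/(2n) = 0.011905.
Corrected numerator: |-0.100000| − 0.011905 = 0.088095.
Null standard error: √(0.60·0.40/42) = √0.005714286 = 0.075593.
z = −0.088095/0.075593 = -1.165.

z = -1.165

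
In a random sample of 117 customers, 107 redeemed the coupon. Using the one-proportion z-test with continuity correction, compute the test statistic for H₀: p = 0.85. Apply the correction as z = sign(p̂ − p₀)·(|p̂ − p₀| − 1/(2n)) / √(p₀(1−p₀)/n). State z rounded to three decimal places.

With x = 107 successes in n = 117, p̂ = 0.91453. p̂ − p₀ = 0.064530.
1/(2n) = 0.004274.
Corrected numerator: |0.064530| − 0.004274 = 0.060256.
Null standard error: √(0.85·0.15/117) = √0.001089744 = 0.033011.
z = +0.060256/0.033011 = 1.825.

z = 1.825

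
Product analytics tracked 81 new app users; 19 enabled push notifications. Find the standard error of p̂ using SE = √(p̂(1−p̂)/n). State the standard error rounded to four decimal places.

SE = 0.0471

With x = 19 successes in n = 81, p̂ = 0.23457.
p̂(1−p̂) = 0.179547.
SE = √(0.179547/81) = √0.002216630 = 0.0471.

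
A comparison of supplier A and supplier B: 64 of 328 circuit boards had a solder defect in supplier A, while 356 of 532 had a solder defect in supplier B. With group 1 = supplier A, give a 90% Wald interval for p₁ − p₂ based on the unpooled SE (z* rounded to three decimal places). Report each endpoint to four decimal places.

(-0.5233, -0.4248)

p̂₁ = 0.19512, p̂₂ = 0.66917, so the observed difference is -0.47405.
Unpooled SE = √(p̂₁(1−p̂₁)/n₁ + p̂₂(1−p̂₂)/n₂) = √(0.000478809 + 0.000416129) = 0.029916.
For 90% confidence, z* = 1.645. Margin of error = 0.04921.
CI: -0.47405 ± 0.04921 = (-0.5233, -0.4248).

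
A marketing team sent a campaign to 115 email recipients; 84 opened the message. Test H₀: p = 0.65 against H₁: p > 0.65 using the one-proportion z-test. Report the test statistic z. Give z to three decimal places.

z = 1.808

Sample proportion p̂ = 84/115 = 0.73043.
SE₀ = √(0.65·0.35/115) = 0.044478.
z = (p̂ − p₀)/SE = (0.73043 − 0.65)/0.044478 = 1.808.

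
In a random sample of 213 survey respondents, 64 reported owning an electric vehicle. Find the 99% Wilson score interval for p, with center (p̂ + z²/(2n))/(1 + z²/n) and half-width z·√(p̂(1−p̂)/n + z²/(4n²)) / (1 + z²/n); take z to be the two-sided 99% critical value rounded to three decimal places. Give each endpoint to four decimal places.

Here p̂ = 64/213 = 0.30047 and z = 2.576 (z² = 6.635776).
1 + z²/n = 1.031154.
Center = (0.30047 + 0.015577)/1.031154 = 0.30650.
Radicand: p̂(1−p̂)/n + z²/(4n²) = 0.000986796 + 0.000036566 = 0.001023362.
Half-width = 2.576·√0.001023362/1.031154 = 0.07992.
CI: 0.30650 ± 0.07992 = (0.2266, 0.3864).

(0.2266, 0.3864)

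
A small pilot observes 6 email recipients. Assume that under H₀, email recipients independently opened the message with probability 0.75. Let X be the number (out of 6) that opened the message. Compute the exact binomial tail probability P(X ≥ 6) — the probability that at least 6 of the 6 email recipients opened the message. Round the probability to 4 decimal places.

P = 0.1780

X is binomial with n = 6 and p = 0.75.
P(X ≥ 6) = C(6,6)·0.75^6·0.25^0.
= 0.177979 = 0.1780.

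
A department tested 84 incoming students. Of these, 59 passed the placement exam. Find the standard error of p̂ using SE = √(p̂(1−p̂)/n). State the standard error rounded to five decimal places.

SE = 0.04989

With x = 59 successes in n = 84, p̂ = 0.70238.
p̂(1−p̂) = 0.209042.
SE = √(0.209042/84) = 0.04989.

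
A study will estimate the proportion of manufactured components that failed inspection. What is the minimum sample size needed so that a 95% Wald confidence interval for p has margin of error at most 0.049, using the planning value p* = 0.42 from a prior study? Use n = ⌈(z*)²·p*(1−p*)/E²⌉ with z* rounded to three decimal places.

For 95% confidence, z* = 1.960.
p*(1−p*) = 0.2436.
Required n before rounding: 3.841600 × 0.2436 / 0.049² = 389.760.
Rounding up, n = 390.

n = 390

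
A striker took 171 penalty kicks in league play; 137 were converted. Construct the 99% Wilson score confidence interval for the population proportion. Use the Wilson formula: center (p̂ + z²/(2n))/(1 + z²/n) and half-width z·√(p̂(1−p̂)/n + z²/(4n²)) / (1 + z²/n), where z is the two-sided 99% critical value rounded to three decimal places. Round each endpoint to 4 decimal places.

(0.7120, 0.8679)

p̂ = 137/171 = 0.80117; z = 2.576, so z² = 6.635776.
1 + z²/n = 1.038806.
Adjusted center: (0.80117 + z²/(2n))/1.038806 = 0.78992.
Radicand: p̂(1−p̂)/n + z²/(4n²) = 0.000931561 + 0.000056733 = 0.000988294.
Half-width = z·√(radicand)/denom = 2.576·0.031437/1.038806 = 0.07796.
Interval: 0.78992 ± 0.07796 → (0.7120, 0.8679).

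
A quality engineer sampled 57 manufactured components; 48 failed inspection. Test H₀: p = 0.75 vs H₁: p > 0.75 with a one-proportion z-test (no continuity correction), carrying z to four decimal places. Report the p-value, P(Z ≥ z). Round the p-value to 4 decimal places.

p-value = 0.0541

Sample proportion p̂ = 48/57 = 0.84211.
Null standard error: √(0.75·0.25/57) = √0.003289474 = 0.057354.
z = (p̂ − p₀)/SE = (48/57 − 0.75)/0.057354 ≈ 1.6059.
p-value = P(Z ≥ z) with z = 1.6059 → 0.0541.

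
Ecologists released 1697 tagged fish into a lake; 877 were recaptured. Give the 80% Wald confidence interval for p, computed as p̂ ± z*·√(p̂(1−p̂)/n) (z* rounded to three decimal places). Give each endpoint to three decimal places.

The sample proportion is 877/1697 = 0.51679.
Standard error of p̂: √(0.249718/1697) = √0.000147153 = 0.012131.
z* = 1.282 at the 80% level.
Margin = 1.282·0.012131 = 0.01555.
CI: 0.51679 ± 0.01555 = (0.501, 0.532).

(0.501, 0.532)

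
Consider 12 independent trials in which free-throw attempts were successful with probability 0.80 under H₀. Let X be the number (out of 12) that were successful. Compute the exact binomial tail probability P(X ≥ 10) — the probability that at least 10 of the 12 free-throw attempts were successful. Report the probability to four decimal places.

X ~ Binomial(n=12, p=0.80).
P(X ≥ 10) = C(12,10)·0.80^10·0.20^2 + C(12,11)·0.80^11·0.20^1 + C(12,12)·0.80^12·0.20^0.
= 0.283468 + 0.206158 + 0.068719 = 0.5583.

P = 0.5583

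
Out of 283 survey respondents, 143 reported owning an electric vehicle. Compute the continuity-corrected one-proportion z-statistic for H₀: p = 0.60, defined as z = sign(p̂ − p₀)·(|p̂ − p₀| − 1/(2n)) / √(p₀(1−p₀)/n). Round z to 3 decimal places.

The sample proportion is 143/283 = 0.50530. p̂ − p₀ = -0.094700.
Continuity correction 1/(2n) = 1/566 = 0.001767.
Corrected numerator: |-0.094700| − 0.001767 = 0.092933.
SE₀ = √(0.60·0.40/283) = 0.029121.
z = −0.092933/0.029121 = -3.191.

z = -3.191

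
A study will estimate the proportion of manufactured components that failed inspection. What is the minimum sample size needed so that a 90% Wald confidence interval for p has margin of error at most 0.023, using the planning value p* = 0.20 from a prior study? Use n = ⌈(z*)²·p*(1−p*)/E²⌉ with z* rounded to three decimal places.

z* = 1.645 at the 90% level.
p*(1−p*) = 0.20·0.80 = 0.1600.
(z*)²·p*(1−p*)/E² = 2.706025·0.1600/0.000529 = 818.457.
⌈818.457⌉ = 819.

n = 819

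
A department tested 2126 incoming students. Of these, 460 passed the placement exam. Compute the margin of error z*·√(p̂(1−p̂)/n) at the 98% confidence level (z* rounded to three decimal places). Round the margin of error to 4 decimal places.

p̂ = 460/2126 = 0.21637.
Standard error of p̂: √(0.169553/2126) = √0.000079752 = 0.008930.
For 98% confidence, z* = 2.326.
Margin of error = z*·SE = 2.326 × 0.008930 = 0.0208.

ME = 0.0208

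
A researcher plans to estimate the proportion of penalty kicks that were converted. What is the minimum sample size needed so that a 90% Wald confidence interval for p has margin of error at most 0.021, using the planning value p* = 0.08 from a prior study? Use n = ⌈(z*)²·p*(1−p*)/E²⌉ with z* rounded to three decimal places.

n = 452

The 90% critical value is z* = 1.645.
p*(1−p*) = 0.0736.
Required n before rounding: 2.706025 × 0.0736 / 0.021² = 451.618.
Rounding up, n = 452.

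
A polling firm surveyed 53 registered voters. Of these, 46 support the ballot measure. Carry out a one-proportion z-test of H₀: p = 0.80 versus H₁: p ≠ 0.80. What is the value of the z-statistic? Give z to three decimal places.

z = 1.236

Sample proportion p̂ = 46/53 = 0.86792.
Under H₀, SE = √(p₀(1−p₀)/n) = √(0.80·0.20/53) = √0.003018868 = 0.054944.
z = (p̂ − p₀)/SE = (0.86792 − 0.80)/0.054944 = 1.236.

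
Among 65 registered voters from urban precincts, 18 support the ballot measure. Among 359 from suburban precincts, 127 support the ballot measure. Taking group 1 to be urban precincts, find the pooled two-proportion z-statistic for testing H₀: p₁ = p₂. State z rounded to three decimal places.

p̂₁ = 18/65 = 0.27692, p̂₂ = 127/359 = 0.35376.
Pooled p̂ = (18+127)/(65+359) = 145/424 = 0.34198.
Pooled SE = √[0.2250300·0.01817013] ≈ 0.063944.
z = (p̂₁ − p̂₂)/SE = (0.27692 − 0.35376)/0.063944 = -0.07684/0.063944 = -1.202.

z = -1.202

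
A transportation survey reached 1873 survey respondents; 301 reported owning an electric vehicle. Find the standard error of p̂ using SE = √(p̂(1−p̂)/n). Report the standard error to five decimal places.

SE = 0.00849

The sample proportion is 301/1873 = 0.16070.
p̂(1−p̂) = 0.16070·0.83930 = 0.134876.
Dividing by n and taking the root: √0.000072011 = 0.00849.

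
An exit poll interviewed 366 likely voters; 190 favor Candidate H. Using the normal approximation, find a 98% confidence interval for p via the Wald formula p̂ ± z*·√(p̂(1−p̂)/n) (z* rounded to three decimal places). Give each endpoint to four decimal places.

(0.4584, 0.5799)

Sample proportion p̂ = 190/366 = 0.51913.
SE(p̂) = √(0.51913·0.48087/366) = 0.026116.
z* = 2.326 at the 98% level.
Margin of error: 2.326 × 0.026116 = 0.06075.
Interval: 0.51913 ± 0.06075 → (0.4584, 0.5799).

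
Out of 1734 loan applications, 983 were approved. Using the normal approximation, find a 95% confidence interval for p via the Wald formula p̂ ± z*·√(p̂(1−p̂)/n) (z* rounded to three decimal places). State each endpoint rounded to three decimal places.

p̂ = 983/1734 = 0.56690.
SE(p̂) = √(0.56690·0.43310/1734) = 0.011899.
z* = 1.960 at the 95% level.
Margin = 1.960·0.011899 = 0.02332.
Interval: 0.56690 ± 0.02332 → (0.544, 0.590).

(0.544, 0.590)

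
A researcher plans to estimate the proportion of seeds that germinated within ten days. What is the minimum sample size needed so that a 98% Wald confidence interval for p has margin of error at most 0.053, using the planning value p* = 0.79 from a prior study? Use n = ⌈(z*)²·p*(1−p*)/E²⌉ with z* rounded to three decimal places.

The 98% critical value is z* = 2.326.
p*(1−p*) = 0.1659.
Required n before rounding: 5.410276 × 0.1659 / 0.053² = 319.532.
⌈319.532⌉ = 320.

n = 320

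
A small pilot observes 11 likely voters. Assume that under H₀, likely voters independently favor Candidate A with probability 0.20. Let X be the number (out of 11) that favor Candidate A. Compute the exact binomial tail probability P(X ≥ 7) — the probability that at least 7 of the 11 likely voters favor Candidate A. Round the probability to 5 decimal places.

P = 0.00197

X ~ Binomial(n=11, p=0.20).
P(X ≥ 7) = Σ_{j=7}^{11} C(11,j)·0.20^j·0.80^{11−j}.
= 0.001730 + 0.000216 + 0.000018 + 0.000001 + 0.000000 = 0.00197.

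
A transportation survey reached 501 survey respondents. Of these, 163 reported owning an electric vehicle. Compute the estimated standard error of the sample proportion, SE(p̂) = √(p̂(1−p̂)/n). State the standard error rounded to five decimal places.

SE = 0.02093

The sample proportion is 163/501 = 0.32535.
p̂(1−p̂) = 0.32535·0.67465 = 0.219497.
SE = √(0.219497/501) = 0.02093.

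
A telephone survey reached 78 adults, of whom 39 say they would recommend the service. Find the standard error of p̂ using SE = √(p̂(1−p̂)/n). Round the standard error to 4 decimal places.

p̂ = 39/78 = 0.50000.
p̂(1−p̂) = 0.50000·0.50000 = 0.250000.
SE = √(0.250000/78) = 0.0566.

SE = 0.0566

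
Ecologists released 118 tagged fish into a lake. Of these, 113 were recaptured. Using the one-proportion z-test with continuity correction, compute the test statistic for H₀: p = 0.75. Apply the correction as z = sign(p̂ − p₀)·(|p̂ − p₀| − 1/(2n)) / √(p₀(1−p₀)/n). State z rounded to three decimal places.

The sample proportion is 113/118 = 0.95763. p̂ − p₀ = 0.207627.
1/(2n) = 0.004237.
Corrected numerator: |0.207627| − 0.004237 = 0.203390.
Under H₀, SE = √(p₀(1−p₀)/n) = √(0.75·0.25/118) = √0.001588983 = 0.039862.
z = (+)0.203390/0.039862 = 5.102.

z = 5.102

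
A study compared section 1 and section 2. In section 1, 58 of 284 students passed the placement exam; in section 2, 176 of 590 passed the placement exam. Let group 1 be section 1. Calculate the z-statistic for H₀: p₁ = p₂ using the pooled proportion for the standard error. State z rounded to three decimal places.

z = -2.942

Sample proportions: p̂₁ = 58/284 = 0.20423 and p̂₂ = 176/590 = 0.29831.
Pooled p̂ = (58+176)/(284+590) = 234/874 = 0.26773.
Pooled SE = √[0.1960528·0.00521604] ≈ 0.031978.
z = -0.09408/0.031978 = -2.942.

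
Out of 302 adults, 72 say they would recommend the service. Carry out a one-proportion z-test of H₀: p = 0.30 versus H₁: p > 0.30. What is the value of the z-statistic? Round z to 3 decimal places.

z = -2.336

Sample proportion p̂ = 72/302 = 0.23841.
Null standard error: √(0.30·0.70/302) = √0.000695364 = 0.026370.
z = (p̂ − p₀)/SE = (0.23841 − 0.30)/0.026370 = -2.336.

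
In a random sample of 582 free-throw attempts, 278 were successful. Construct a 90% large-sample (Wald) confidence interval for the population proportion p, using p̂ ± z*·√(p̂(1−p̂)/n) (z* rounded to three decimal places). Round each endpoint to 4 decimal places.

(0.4436, 0.5117)

Sample proportion p̂ = 278/582 = 0.47766.
Standard error of p̂: √(0.249501/582) = √0.000428696 = 0.020705.
z* = 1.645 at the 90% level.
Margin of error: 1.645 × 0.020705 = 0.03406.
Interval: 0.47766 ± 0.03406 → (0.4436, 0.5117).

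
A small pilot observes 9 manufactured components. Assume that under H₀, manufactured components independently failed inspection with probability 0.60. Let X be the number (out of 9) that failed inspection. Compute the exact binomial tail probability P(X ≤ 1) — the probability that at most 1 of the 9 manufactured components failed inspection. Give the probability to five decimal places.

P = 0.00380

X ~ Binomial(n=9, p=0.60).
P(X ≤ 1) = C(9,0)·0.60^0·0.40^9 + C(9,1)·0.60^1·0.40^8.
= 0.000262 + 0.003539 = 0.00380.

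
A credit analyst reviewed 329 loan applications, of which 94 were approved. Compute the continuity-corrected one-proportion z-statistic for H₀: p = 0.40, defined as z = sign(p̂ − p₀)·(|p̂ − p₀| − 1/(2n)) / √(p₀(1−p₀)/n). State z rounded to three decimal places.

Sample proportion p̂ = 94/329 = 0.28571. p̂ − p₀ = -0.114286.
Continuity correction 1/(2n) = 1/658 = 0.001520.
Corrected numerator: |-0.114286| − 0.001520 = 0.112766.
Null standard error: √(0.40·0.60/329) = √0.000729483 = 0.027009.
z = (−)0.112766/0.027009 = -4.175.

z = -4.175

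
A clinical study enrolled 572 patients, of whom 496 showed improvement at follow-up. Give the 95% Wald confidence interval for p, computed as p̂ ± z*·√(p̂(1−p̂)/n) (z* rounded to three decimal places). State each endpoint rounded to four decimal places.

With x = 496 successes in n = 572, p̂ = 0.86713.
SE(p̂) = √(0.86713·0.13287/572) = 0.014192.
z* = 1.960 at the 95% level.
Margin = 1.960·0.014192 = 0.02782.
Interval: 0.86713 ± 0.02782 → (0.8393, 0.8949).

(0.8393, 0.8949)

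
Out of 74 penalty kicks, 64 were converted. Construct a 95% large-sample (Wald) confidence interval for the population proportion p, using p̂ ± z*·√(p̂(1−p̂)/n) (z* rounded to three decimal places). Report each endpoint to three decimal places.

With x = 64 successes in n = 74, p̂ = 0.86486.
SE(p̂) = √(0.86486·0.13514/74) = 0.039741.
The 95% critical value is z* = 1.960.
Margin of error: 1.960 × 0.039741 = 0.07789.
Interval: 0.86486 ± 0.07789 → (0.787, 0.943).

(0.787, 0.943)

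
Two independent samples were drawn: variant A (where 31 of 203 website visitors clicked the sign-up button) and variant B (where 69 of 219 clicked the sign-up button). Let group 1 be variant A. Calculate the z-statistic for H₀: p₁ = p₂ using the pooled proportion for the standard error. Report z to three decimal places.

p̂₁ = 31/203 = 0.15271, p̂₂ = 69/219 = 0.31507.
Pooling: p̂ = 100/422 = 0.23697.
Pooled SE = √[0.1808135·0.00949232] ≈ 0.041429.
z = -0.16236/0.041429 = -3.919.

z = -3.919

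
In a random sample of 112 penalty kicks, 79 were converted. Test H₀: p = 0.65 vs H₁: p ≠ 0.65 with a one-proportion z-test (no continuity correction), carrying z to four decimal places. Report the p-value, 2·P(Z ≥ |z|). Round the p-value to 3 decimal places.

With x = 79 successes in n = 112, p̂ = 0.70536.
SE₀ = √(0.65·0.35/112) = 0.045069.
z = (p̂ − p₀)/SE = (79/112 − 0.65)/0.045069 ≈ 1.2283.
From the standard normal, 2·P(Z ≥ |z|) = 0.219.

p-value = 0.219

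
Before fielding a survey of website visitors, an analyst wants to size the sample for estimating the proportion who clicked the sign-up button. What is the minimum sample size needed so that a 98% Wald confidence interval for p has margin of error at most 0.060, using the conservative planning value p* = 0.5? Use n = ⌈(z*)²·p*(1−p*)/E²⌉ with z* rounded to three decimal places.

z* = 2.326 at the 98% level.
p*(1−p*) = 0.50·0.50 = 0.2500.
(z*)²·p*(1−p*)/E² = 5.410276·0.2500/0.003600 = 375.714.
Rounding up, n = 376.

n = 376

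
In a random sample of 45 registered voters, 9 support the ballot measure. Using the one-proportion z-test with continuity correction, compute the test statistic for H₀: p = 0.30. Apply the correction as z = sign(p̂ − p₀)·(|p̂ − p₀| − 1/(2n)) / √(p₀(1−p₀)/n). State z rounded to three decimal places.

z = -1.301

p̂ = 9/45 = 0.20000. p̂ − p₀ = -0.100000.
Continuity correction 1/(2n) = 1/90 = 0.011111.
Corrected numerator: |-0.100000| − 0.011111 = 0.088889.
Under H₀, SE = √(p₀(1−p₀)/n) = √(0.30·0.70/45) = √0.004666667 = 0.068313.
z = (−)0.088889/0.068313 = -1.301.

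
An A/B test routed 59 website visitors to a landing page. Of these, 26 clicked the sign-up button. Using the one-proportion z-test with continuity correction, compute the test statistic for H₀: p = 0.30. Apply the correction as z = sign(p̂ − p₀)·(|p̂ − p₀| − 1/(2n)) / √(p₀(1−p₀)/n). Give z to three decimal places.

Sample proportion p̂ = 26/59 = 0.44068. p̂ − p₀ = 0.140678.
Continuity correction 1/(2n) = 1/118 = 0.008475.
Corrected numerator: |0.140678| − 0.008475 = 0.132203.
Null standard error: √(0.30·0.70/59) = √0.003559322 = 0.059660.
z = (+)0.132203/0.059660 = 2.216.

z = 2.216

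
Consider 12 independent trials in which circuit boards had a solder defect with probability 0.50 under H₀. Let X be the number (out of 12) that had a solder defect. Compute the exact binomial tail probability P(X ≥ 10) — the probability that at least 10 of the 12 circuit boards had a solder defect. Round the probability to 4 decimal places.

X ~ Binomial(n=12, p=0.50).
P(X ≥ 10) = C(12,10)·0.50^10·0.50^2 + C(12,11)·0.50^11·0.50^1 + C(12,12)·0.50^12·0.50^0.
= 0.016113 + 0.002930 + 0.000244 = 0.0193.

P = 0.0193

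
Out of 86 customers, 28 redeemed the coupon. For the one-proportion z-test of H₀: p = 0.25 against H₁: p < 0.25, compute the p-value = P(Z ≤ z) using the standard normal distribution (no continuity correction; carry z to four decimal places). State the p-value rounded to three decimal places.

With x = 28 successes in n = 86, p̂ = 0.32558.
Null standard error: √(0.25·0.75/86) = √0.002180233 = 0.046693.
z = (p̂ − p₀)/SE = (28/86 − 0.25)/0.046693 ≈ 1.6187.
p-value = P(Z ≤ z) with z = 1.6187 → 0.947.

p-value = 0.947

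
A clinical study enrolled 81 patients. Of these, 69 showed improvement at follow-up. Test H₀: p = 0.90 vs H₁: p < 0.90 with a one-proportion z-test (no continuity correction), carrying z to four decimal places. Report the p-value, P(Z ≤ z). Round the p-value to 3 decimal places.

p-value = 0.074

With x = 69 successes in n = 81, p̂ = 0.85185.
SE₀ = √(0.90·0.10/81) = 0.033333.
z = (p̂ − p₀)/SE = (69/81 − 0.90)/0.033333 ≈ -1.4444.
p-value = P(Z ≤ z) with z = -1.4444 → 0.074.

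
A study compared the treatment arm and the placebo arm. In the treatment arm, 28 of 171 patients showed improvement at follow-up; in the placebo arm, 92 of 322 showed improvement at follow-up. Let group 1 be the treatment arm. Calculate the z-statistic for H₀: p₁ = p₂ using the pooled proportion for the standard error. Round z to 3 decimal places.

Sample proportions: p̂₁ = 28/171 = 0.16374 and p̂₂ = 92/322 = 0.28571.
Pooled p̂ = (28+92)/(171+322) = 120/493 = 0.24341.
SE = √[p̂(1−p̂)(1/n₁+1/n₂)] = √[0.24341·0.75659·(1/171+1/322)] ≈ 0.040607.
z = -0.12197/0.040607 = -3.004.

z = -3.004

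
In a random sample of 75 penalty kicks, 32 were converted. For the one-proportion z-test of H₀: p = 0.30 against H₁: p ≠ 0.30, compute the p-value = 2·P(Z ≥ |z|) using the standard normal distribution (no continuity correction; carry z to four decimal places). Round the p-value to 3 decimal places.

p-value = 0.017

With x = 32 successes in n = 75, p̂ = 0.42667.
Under H₀, SE = √(p₀(1−p₀)/n) = √(0.30·0.70/75) = √0.002800000 = 0.052915.
z = (p̂ − p₀)/SE = (32/75 − 0.30)/0.052915 ≈ 2.3938.
From the standard normal, 2·P(Z ≥ |z|) = 0.017.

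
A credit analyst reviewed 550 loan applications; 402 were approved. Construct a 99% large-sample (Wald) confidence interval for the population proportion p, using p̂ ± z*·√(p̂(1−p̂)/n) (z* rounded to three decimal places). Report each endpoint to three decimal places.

With x = 402 successes in n = 550, p̂ = 0.73091.
SE(p̂) = √(0.73091·0.26909/550) = 0.018910.
The 99% critical value is z* = 2.576.
Margin = 2.576·0.018910 = 0.04871.
CI: 0.73091 ± 0.04871 = (0.682, 0.780).

(0.682, 0.780)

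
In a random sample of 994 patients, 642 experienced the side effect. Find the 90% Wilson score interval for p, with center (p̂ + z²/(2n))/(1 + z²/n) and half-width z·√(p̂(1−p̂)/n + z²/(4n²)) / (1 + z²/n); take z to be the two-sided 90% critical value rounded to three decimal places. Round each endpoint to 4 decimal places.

p̂ = 642/994 = 0.64588; z = 1.645, so z² = 2.706025.
Denominator 1 + z²/n = 1 + 2.706025/994 = 1.002722.
Center = (0.64588 + 0.001361)/1.002722 = 0.64548.
Radicand: p̂(1−p̂)/n + z²/(4n²) = 0.000230101 + 0.000000685 = 0.000230786.
Half-width = 1.645·√0.000230786/1.002722 = 0.02492.
So the interval runs from 0.6206 to 0.6704.

(0.6206, 0.6704)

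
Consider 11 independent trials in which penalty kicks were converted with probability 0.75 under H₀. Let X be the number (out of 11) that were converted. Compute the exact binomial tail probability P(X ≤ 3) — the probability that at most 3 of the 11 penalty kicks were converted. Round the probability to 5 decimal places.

X ~ Binomial(n=11, p=0.75).
P(X ≤ 3) = C(11,0)·0.75^0·0.25^11 + C(11,1)·0.75^1·0.25^10 + C(11,2)·0.75^2·0.25^9 + C(11,3)·0.75^3·0.25^8.
= 0.000000 + 0.000008 + 0.000118 + 0.001062 = 0.00119.

P = 0.00119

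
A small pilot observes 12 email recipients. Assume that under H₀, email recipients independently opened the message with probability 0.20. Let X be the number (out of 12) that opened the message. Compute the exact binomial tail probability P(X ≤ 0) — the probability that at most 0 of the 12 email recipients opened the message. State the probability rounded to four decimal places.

X is binomial with n = 12 and p = 0.20.
P(X ≤ 0) = C(12,0)·0.20^0·0.80^12.
= 0.068719 = 0.0687.

P = 0.0687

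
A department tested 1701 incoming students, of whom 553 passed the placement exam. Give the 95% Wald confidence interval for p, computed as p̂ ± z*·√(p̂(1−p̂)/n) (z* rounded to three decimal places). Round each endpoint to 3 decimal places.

With x = 553 successes in n = 1701, p̂ = 0.32510.
SE(p̂) = √(0.32510·0.67490/1701) = 0.011357.
z* = 1.960 at the 95% level.
Margin of error: 1.960 × 0.011357 = 0.02226.
CI: 0.32510 ± 0.02226 = (0.303, 0.347).

(0.303, 0.347)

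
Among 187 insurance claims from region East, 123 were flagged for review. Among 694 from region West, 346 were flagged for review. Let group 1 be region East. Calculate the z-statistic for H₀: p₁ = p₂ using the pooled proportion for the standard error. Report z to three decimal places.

Sample proportions: p̂₁ = 123/187 = 0.65775 and p̂₂ = 346/694 = 0.49856.
Pooled p̂ = (123+346)/(187+694) = 469/881 = 0.53235.
Pooled SE = √[0.2489535·0.00678852] ≈ 0.041110.
z = 0.15919/0.041110 = 3.872.

z = 3.872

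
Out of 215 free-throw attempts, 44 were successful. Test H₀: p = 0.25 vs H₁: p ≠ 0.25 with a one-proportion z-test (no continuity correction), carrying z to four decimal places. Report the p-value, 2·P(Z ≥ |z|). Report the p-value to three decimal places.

With x = 44 successes in n = 215, p̂ = 0.20465.
SE₀ = √(0.25·0.75/215) = 0.029531.
Test statistic (full precision, shown to 4 dp): z = (44/215 − 0.25)/SE₀ ≈ -1.5356.
From the standard normal, 2·P(Z ≥ |z|) = 0.125.

p-value = 0.125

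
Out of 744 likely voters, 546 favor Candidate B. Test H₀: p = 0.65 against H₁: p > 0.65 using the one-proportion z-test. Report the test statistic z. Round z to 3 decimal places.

p̂ = 546/744 = 0.73387.
Under H₀, SE = √(p₀(1−p₀)/n) = √(0.65·0.35/744) = √0.000305780 = 0.017487.
Test statistic: z = 0.08387/0.017487 = 4.796.

z = 4.796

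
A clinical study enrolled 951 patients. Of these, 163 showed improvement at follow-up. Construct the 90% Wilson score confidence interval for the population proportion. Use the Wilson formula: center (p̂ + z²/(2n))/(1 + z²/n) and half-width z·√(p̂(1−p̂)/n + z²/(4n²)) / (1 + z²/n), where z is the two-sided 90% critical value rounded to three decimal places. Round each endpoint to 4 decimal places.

(0.1522, 0.1924)

p̂ = 163/951 = 0.17140; z = 1.645, so z² = 2.706025.
1 + z²/n = 1.002845.
Adjusted center: (0.17140 + z²/(2n))/1.002845 = 0.17233.
Radicand: p̂(1−p̂)/n + z²/(4n²) = 0.000149339 + 0.000000748 = 0.000150087.
Half-width = 1.645·√0.000150087/1.002845 = 0.02010.
CI: 0.17233 ± 0.02010 = (0.1522, 0.1924).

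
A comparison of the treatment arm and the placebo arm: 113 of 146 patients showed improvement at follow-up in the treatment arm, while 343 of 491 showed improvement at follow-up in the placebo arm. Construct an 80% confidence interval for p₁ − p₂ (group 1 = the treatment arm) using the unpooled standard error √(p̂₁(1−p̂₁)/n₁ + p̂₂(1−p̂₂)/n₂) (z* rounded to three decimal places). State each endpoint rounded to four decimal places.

p̂₁ = 113/146 = 0.77397, p̂₂ = 343/491 = 0.69857; p̂₁ − p̂₂ = 0.07540.
SE = √(0.001198212 + 0.000428856) = √0.001627068 = 0.040337.
z* = 1.282 at the 80% level. Margin = 1.282·0.040337 = 0.05171.
So the interval runs from 0.0237 to 0.1271.

(0.0237, 0.1271)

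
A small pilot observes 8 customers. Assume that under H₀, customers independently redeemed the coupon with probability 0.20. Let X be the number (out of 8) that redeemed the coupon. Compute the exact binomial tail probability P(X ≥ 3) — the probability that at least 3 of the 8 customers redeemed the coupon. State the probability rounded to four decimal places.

P = 0.2031

X is binomial with n = 8 and p = 0.20.
P(X ≥ 3) = Σ_{j=3}^{8} C(8,j)·0.20^j·0.80^{8−j}.
= 0.146801 + 0.045875 + 0.009175 + 0.001147 + 0.000082 + 0.000003 = 0.2031.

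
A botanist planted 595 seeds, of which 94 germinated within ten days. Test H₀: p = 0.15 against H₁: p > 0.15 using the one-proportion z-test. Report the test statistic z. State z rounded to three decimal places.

z = 0.545

With x = 94 successes in n = 595, p̂ = 0.15798.
Null standard error: √(0.15·0.85/595) = √0.000214286 = 0.014639.
Test statistic: z = 0.00798/0.014639 = 0.545.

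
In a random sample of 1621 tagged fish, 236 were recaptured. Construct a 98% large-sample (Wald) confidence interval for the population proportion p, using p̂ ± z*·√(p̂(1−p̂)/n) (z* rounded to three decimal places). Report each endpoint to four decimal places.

Sample proportion p̂ = 236/1621 = 0.14559.
SE(p̂) = √(0.14559·0.85441/1621) = 0.008760.
For 98% confidence, z* = 2.326.
Margin of error: 2.326 × 0.008760 = 0.02038.
CI: 0.14559 ± 0.02038 = (0.1252, 0.1660).

(0.1252, 0.1660)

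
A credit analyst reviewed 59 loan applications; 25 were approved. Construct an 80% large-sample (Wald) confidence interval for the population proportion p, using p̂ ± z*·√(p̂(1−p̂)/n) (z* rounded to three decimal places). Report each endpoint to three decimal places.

The sample proportion is 25/59 = 0.42373.
SE = √(p̂(1−p̂)/n) = √(0.244183/59) = 0.064333.
z* = 1.282 at the 80% level.
Margin of error: 1.282 × 0.064333 = 0.08247.
Interval: 0.42373 ± 0.08247 → (0.341, 0.506).

(0.341, 0.506)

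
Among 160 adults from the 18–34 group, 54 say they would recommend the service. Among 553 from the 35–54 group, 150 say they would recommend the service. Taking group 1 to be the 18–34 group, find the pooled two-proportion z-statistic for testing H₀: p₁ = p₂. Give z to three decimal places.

z = 1.633

Sample proportions: p̂₁ = 54/160 = 0.33750 and p̂₂ = 150/553 = 0.27125.
Pooling: p̂ = 204/713 = 0.28612.
Pooled SE = √[0.2042532·0.00805832] ≈ 0.040570.
z = 0.06625/0.040570 = 1.633.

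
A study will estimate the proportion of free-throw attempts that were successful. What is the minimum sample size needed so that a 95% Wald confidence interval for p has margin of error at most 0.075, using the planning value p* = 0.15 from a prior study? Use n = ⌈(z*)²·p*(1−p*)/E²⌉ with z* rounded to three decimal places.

The 95% critical value is z* = 1.960.
p*(1−p*) = 0.15·0.85 = 0.1275.
(z*)²·p*(1−p*)/E² = 3.841600·0.1275/0.005625 = 87.076.
Rounding up, n = 88.

n = 88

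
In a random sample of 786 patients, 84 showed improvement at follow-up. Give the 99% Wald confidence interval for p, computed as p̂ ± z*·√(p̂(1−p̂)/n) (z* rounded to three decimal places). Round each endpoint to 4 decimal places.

(0.0785, 0.1353)

p̂ = 84/786 = 0.10687.
SE(p̂) = √(0.10687·0.89313/786) = 0.011020.
z* = 2.576 at the 99% level.
Margin of error: 2.576 × 0.011020 = 0.02839.
Interval: 0.10687 ± 0.02839 → (0.0785, 0.1353).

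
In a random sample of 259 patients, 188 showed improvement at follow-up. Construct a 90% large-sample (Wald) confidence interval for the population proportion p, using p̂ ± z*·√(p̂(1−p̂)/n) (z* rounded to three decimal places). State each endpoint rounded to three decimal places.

(0.680, 0.771)

With x = 188 successes in n = 259, p̂ = 0.72587.
SE = √(p̂(1−p̂)/n) = √(0.198983/259) = 0.027718.
The 90% critical value is z* = 1.645.
Margin = 1.645·0.027718 = 0.04560.
CI: 0.72587 ± 0.04560 = (0.680, 0.771).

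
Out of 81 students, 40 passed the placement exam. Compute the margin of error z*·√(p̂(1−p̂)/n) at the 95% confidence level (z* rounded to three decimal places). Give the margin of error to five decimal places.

ME = 0.10888

With x = 40 successes in n = 81, p̂ = 0.49383.
SE(p̂) = √(0.49383·0.50617/81) = 0.055551.
z* = 1.960 at the 95% level.
So ME = 0.10888.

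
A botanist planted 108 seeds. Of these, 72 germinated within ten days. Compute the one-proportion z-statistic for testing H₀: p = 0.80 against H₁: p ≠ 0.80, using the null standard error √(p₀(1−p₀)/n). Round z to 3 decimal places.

Sample proportion p̂ = 72/108 = 0.66667.
Null standard error: √(0.80·0.20/108) = √0.001481481 = 0.038490.
Test statistic: z = -0.13333/0.038490 = -3.464.

z = -3.464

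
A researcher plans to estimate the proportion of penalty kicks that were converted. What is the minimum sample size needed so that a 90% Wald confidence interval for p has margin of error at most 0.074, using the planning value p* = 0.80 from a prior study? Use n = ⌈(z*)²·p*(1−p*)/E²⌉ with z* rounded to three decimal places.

n = 80

The 90% critical value is z* = 1.645.
p*(1−p*) = 0.1600.
Required n before rounding: 2.706025 × 0.1600 / 0.074² = 79.066.
⌈79.066⌉ = 80.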